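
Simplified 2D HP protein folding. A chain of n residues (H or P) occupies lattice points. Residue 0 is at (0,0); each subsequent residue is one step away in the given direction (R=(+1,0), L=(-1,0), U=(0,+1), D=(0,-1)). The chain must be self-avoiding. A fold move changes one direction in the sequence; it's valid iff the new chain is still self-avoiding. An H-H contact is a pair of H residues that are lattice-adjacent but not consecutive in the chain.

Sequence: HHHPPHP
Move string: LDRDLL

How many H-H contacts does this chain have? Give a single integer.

Positions: [(0, 0), (-1, 0), (-1, -1), (0, -1), (0, -2), (-1, -2), (-2, -2)]
H-H contact: residue 2 @(-1,-1) - residue 5 @(-1, -2)

Answer: 1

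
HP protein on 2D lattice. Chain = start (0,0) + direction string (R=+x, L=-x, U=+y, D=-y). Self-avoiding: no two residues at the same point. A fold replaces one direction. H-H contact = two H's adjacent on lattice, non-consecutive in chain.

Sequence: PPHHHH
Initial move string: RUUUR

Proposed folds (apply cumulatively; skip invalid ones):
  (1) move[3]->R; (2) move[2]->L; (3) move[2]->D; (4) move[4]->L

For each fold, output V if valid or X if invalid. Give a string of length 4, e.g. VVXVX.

Initial: RUUUR -> [(0, 0), (1, 0), (1, 1), (1, 2), (1, 3), (2, 3)]
Fold 1: move[3]->R => RUURR VALID
Fold 2: move[2]->L => RULRR INVALID (collision), skipped
Fold 3: move[2]->D => RUDRR INVALID (collision), skipped
Fold 4: move[4]->L => RUURL INVALID (collision), skipped

Answer: VXXX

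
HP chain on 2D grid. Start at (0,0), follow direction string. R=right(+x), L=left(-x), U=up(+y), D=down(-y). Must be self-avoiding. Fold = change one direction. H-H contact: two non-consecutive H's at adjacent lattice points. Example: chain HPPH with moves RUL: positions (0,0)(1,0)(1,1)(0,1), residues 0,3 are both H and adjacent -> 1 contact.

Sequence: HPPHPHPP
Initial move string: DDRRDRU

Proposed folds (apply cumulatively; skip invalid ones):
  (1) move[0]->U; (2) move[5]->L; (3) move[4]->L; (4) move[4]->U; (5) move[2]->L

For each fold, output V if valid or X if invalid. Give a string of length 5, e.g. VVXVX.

Initial: DDRRDRU -> [(0, 0), (0, -1), (0, -2), (1, -2), (2, -2), (2, -3), (3, -3), (3, -2)]
Fold 1: move[0]->U => UDRRDRU INVALID (collision), skipped
Fold 2: move[5]->L => DDRRDLU INVALID (collision), skipped
Fold 3: move[4]->L => DDRRLRU INVALID (collision), skipped
Fold 4: move[4]->U => DDRRURU VALID
Fold 5: move[2]->L => DDLRURU INVALID (collision), skipped

Answer: XXXVX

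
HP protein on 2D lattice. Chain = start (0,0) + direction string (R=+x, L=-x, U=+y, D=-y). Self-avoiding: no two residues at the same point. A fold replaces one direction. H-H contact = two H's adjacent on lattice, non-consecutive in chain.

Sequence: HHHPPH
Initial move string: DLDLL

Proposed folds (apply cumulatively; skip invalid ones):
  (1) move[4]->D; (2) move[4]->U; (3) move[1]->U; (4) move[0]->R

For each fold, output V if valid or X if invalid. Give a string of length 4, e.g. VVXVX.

Answer: VVXX

Derivation:
Initial: DLDLL -> [(0, 0), (0, -1), (-1, -1), (-1, -2), (-2, -2), (-3, -2)]
Fold 1: move[4]->D => DLDLD VALID
Fold 2: move[4]->U => DLDLU VALID
Fold 3: move[1]->U => DUDLU INVALID (collision), skipped
Fold 4: move[0]->R => RLDLU INVALID (collision), skipped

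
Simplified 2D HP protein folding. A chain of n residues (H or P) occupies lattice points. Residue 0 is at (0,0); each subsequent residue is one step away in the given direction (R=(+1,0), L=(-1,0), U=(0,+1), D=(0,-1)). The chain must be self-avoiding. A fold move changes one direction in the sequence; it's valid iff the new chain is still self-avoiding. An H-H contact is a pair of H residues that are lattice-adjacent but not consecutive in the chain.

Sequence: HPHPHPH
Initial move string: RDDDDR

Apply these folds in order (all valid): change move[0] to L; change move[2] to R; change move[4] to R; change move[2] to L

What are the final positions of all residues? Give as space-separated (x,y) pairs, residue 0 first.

Initial moves: RDDDDR
Fold: move[0]->L => LDDDDR (positions: [(0, 0), (-1, 0), (-1, -1), (-1, -2), (-1, -3), (-1, -4), (0, -4)])
Fold: move[2]->R => LDRDDR (positions: [(0, 0), (-1, 0), (-1, -1), (0, -1), (0, -2), (0, -3), (1, -3)])
Fold: move[4]->R => LDRDRR (positions: [(0, 0), (-1, 0), (-1, -1), (0, -1), (0, -2), (1, -2), (2, -2)])
Fold: move[2]->L => LDLDRR (positions: [(0, 0), (-1, 0), (-1, -1), (-2, -1), (-2, -2), (-1, -2), (0, -2)])

Answer: (0,0) (-1,0) (-1,-1) (-2,-1) (-2,-2) (-1,-2) (0,-2)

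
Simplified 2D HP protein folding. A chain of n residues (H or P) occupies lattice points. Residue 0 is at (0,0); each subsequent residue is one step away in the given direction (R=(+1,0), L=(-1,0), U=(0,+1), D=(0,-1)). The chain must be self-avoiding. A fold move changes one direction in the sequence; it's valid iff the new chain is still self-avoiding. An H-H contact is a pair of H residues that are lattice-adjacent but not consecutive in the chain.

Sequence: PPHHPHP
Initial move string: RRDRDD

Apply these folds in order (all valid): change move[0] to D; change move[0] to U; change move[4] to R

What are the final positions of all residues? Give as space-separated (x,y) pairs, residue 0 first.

Answer: (0,0) (0,1) (1,1) (1,0) (2,0) (3,0) (3,-1)

Derivation:
Initial moves: RRDRDD
Fold: move[0]->D => DRDRDD (positions: [(0, 0), (0, -1), (1, -1), (1, -2), (2, -2), (2, -3), (2, -4)])
Fold: move[0]->U => URDRDD (positions: [(0, 0), (0, 1), (1, 1), (1, 0), (2, 0), (2, -1), (2, -2)])
Fold: move[4]->R => URDRRD (positions: [(0, 0), (0, 1), (1, 1), (1, 0), (2, 0), (3, 0), (3, -1)])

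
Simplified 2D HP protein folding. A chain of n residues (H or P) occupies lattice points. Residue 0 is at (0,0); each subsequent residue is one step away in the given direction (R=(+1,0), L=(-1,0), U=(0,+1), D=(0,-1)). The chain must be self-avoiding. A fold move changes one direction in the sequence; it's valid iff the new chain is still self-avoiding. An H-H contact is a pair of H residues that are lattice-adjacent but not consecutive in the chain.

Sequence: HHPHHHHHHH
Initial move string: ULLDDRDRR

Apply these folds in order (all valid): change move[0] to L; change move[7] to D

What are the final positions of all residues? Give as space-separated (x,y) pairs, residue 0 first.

Initial moves: ULLDDRDRR
Fold: move[0]->L => LLLDDRDRR (positions: [(0, 0), (-1, 0), (-2, 0), (-3, 0), (-3, -1), (-3, -2), (-2, -2), (-2, -3), (-1, -3), (0, -3)])
Fold: move[7]->D => LLLDDRDDR (positions: [(0, 0), (-1, 0), (-2, 0), (-3, 0), (-3, -1), (-3, -2), (-2, -2), (-2, -3), (-2, -4), (-1, -4)])

Answer: (0,0) (-1,0) (-2,0) (-3,0) (-3,-1) (-3,-2) (-2,-2) (-2,-3) (-2,-4) (-1,-4)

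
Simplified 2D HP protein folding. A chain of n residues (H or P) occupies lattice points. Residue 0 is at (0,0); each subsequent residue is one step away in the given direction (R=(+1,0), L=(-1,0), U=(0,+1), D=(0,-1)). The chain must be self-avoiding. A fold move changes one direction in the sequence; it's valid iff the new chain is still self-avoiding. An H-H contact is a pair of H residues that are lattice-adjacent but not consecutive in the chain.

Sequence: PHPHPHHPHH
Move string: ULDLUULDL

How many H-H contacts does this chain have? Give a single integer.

Positions: [(0, 0), (0, 1), (-1, 1), (-1, 0), (-2, 0), (-2, 1), (-2, 2), (-3, 2), (-3, 1), (-4, 1)]
H-H contact: residue 5 @(-2,1) - residue 8 @(-3, 1)

Answer: 1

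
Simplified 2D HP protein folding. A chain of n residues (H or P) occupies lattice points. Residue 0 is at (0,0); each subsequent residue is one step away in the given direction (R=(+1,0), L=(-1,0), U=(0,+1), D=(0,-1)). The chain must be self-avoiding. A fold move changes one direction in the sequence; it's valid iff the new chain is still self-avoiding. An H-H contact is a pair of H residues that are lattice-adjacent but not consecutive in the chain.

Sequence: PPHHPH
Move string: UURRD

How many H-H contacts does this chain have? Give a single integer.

Positions: [(0, 0), (0, 1), (0, 2), (1, 2), (2, 2), (2, 1)]
No H-H contacts found.

Answer: 0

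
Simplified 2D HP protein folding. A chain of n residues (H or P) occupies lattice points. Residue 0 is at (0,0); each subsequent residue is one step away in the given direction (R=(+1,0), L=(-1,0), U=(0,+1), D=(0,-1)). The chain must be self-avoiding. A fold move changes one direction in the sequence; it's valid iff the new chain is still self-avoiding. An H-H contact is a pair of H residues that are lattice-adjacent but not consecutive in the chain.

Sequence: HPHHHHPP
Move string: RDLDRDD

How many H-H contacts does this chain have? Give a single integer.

Positions: [(0, 0), (1, 0), (1, -1), (0, -1), (0, -2), (1, -2), (1, -3), (1, -4)]
H-H contact: residue 0 @(0,0) - residue 3 @(0, -1)
H-H contact: residue 2 @(1,-1) - residue 5 @(1, -2)

Answer: 2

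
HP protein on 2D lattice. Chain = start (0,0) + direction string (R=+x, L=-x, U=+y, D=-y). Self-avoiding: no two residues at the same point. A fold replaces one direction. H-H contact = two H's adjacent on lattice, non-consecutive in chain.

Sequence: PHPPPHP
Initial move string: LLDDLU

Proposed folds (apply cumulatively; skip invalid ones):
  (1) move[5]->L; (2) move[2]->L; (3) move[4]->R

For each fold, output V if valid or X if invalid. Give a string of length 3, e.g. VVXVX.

Initial: LLDDLU -> [(0, 0), (-1, 0), (-2, 0), (-2, -1), (-2, -2), (-3, -2), (-3, -1)]
Fold 1: move[5]->L => LLDDLL VALID
Fold 2: move[2]->L => LLLDLL VALID
Fold 3: move[4]->R => LLLDRL INVALID (collision), skipped

Answer: VVX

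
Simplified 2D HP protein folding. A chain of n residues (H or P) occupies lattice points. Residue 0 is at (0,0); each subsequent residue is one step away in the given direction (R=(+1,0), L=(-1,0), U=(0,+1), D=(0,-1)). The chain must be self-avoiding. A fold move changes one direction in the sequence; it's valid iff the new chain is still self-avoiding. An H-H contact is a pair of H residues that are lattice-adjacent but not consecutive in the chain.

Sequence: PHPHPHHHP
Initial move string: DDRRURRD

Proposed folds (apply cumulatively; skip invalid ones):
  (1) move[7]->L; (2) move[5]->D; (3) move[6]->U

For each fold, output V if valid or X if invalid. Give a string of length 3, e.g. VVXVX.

Answer: XXX

Derivation:
Initial: DDRRURRD -> [(0, 0), (0, -1), (0, -2), (1, -2), (2, -2), (2, -1), (3, -1), (4, -1), (4, -2)]
Fold 1: move[7]->L => DDRRURRL INVALID (collision), skipped
Fold 2: move[5]->D => DDRRUDRD INVALID (collision), skipped
Fold 3: move[6]->U => DDRRURUD INVALID (collision), skipped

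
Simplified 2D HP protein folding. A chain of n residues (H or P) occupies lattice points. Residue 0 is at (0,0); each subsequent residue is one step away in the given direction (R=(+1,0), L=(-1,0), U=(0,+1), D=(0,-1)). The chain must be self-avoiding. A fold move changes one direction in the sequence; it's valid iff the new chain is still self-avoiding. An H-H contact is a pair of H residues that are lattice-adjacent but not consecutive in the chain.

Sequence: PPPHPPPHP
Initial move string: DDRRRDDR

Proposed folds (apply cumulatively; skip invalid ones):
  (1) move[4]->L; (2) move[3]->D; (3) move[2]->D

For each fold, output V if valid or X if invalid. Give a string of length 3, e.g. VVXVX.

Initial: DDRRRDDR -> [(0, 0), (0, -1), (0, -2), (1, -2), (2, -2), (3, -2), (3, -3), (3, -4), (4, -4)]
Fold 1: move[4]->L => DDRRLDDR INVALID (collision), skipped
Fold 2: move[3]->D => DDRDRDDR VALID
Fold 3: move[2]->D => DDDDRDDR VALID

Answer: XVV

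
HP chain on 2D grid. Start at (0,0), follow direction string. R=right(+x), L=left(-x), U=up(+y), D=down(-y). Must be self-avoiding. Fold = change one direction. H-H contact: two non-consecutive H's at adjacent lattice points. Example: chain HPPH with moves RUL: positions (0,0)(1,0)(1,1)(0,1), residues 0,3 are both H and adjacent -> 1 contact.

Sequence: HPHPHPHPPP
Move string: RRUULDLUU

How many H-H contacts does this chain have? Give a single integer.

Positions: [(0, 0), (1, 0), (2, 0), (2, 1), (2, 2), (1, 2), (1, 1), (0, 1), (0, 2), (0, 3)]
No H-H contacts found.

Answer: 0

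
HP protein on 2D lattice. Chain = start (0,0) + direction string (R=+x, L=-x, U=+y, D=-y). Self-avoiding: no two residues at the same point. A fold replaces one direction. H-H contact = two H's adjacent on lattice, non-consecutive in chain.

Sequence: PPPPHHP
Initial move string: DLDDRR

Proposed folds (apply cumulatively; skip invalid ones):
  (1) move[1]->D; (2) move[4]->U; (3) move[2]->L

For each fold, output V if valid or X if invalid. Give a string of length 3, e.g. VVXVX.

Initial: DLDDRR -> [(0, 0), (0, -1), (-1, -1), (-1, -2), (-1, -3), (0, -3), (1, -3)]
Fold 1: move[1]->D => DDDDRR VALID
Fold 2: move[4]->U => DDDDUR INVALID (collision), skipped
Fold 3: move[2]->L => DDLDRR VALID

Answer: VXV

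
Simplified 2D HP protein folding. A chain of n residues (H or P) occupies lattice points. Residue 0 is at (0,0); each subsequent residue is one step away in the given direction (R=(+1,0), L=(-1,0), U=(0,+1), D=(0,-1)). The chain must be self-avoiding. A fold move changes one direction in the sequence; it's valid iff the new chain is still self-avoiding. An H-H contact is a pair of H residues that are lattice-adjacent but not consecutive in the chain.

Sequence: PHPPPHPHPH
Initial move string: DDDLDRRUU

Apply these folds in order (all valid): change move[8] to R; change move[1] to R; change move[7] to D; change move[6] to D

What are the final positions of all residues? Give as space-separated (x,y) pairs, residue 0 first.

Initial moves: DDDLDRRUU
Fold: move[8]->R => DDDLDRRUR (positions: [(0, 0), (0, -1), (0, -2), (0, -3), (-1, -3), (-1, -4), (0, -4), (1, -4), (1, -3), (2, -3)])
Fold: move[1]->R => DRDLDRRUR (positions: [(0, 0), (0, -1), (1, -1), (1, -2), (0, -2), (0, -3), (1, -3), (2, -3), (2, -2), (3, -2)])
Fold: move[7]->D => DRDLDRRDR (positions: [(0, 0), (0, -1), (1, -1), (1, -2), (0, -2), (0, -3), (1, -3), (2, -3), (2, -4), (3, -4)])
Fold: move[6]->D => DRDLDRDDR (positions: [(0, 0), (0, -1), (1, -1), (1, -2), (0, -2), (0, -3), (1, -3), (1, -4), (1, -5), (2, -5)])

Answer: (0,0) (0,-1) (1,-1) (1,-2) (0,-2) (0,-3) (1,-3) (1,-4) (1,-5) (2,-5)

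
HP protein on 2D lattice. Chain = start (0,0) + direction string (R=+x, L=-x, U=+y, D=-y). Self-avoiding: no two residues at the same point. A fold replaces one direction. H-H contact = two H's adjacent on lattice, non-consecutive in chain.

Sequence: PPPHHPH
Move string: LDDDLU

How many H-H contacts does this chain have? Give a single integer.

Positions: [(0, 0), (-1, 0), (-1, -1), (-1, -2), (-1, -3), (-2, -3), (-2, -2)]
H-H contact: residue 3 @(-1,-2) - residue 6 @(-2, -2)

Answer: 1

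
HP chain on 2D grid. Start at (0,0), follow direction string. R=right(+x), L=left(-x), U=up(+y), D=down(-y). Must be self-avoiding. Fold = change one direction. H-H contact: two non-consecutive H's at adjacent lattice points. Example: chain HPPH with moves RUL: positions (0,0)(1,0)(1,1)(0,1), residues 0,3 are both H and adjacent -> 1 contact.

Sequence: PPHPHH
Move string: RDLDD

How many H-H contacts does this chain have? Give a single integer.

Positions: [(0, 0), (1, 0), (1, -1), (0, -1), (0, -2), (0, -3)]
No H-H contacts found.

Answer: 0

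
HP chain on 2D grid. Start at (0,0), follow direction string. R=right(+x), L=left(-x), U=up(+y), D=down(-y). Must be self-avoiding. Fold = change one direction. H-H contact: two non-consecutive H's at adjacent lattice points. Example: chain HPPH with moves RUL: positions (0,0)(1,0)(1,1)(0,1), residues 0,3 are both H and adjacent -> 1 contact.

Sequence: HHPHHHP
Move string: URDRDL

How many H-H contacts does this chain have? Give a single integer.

Answer: 1

Derivation:
Positions: [(0, 0), (0, 1), (1, 1), (1, 0), (2, 0), (2, -1), (1, -1)]
H-H contact: residue 0 @(0,0) - residue 3 @(1, 0)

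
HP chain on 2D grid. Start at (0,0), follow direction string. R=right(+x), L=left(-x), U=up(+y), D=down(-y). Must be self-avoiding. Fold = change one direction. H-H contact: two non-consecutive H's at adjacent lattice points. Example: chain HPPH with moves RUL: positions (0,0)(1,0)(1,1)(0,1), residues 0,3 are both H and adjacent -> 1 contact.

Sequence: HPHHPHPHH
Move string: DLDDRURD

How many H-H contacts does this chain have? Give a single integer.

Answer: 1

Derivation:
Positions: [(0, 0), (0, -1), (-1, -1), (-1, -2), (-1, -3), (0, -3), (0, -2), (1, -2), (1, -3)]
H-H contact: residue 5 @(0,-3) - residue 8 @(1, -3)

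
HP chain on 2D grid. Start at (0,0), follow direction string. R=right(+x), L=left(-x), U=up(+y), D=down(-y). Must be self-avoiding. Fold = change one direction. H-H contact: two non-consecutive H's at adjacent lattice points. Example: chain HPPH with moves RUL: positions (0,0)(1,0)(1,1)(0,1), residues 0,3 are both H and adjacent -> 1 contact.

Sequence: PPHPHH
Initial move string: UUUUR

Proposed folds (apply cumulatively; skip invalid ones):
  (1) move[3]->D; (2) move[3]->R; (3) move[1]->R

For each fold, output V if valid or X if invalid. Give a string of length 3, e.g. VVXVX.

Initial: UUUUR -> [(0, 0), (0, 1), (0, 2), (0, 3), (0, 4), (1, 4)]
Fold 1: move[3]->D => UUUDR INVALID (collision), skipped
Fold 2: move[3]->R => UUURR VALID
Fold 3: move[1]->R => URURR VALID

Answer: XVV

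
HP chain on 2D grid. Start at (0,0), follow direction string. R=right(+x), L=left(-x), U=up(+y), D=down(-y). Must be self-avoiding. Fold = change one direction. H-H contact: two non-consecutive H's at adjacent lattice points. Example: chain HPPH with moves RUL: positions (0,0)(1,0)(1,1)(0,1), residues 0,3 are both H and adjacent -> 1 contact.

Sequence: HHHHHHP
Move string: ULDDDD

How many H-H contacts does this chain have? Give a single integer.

Answer: 1

Derivation:
Positions: [(0, 0), (0, 1), (-1, 1), (-1, 0), (-1, -1), (-1, -2), (-1, -3)]
H-H contact: residue 0 @(0,0) - residue 3 @(-1, 0)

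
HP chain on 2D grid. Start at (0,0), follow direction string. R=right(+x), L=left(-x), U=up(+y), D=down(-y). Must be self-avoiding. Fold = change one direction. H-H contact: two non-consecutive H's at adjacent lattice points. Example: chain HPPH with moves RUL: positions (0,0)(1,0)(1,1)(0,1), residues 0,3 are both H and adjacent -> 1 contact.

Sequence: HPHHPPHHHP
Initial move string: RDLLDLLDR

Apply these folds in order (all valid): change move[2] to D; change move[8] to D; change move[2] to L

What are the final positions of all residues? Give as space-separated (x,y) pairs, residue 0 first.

Answer: (0,0) (1,0) (1,-1) (0,-1) (-1,-1) (-1,-2) (-2,-2) (-3,-2) (-3,-3) (-3,-4)

Derivation:
Initial moves: RDLLDLLDR
Fold: move[2]->D => RDDLDLLDR (positions: [(0, 0), (1, 0), (1, -1), (1, -2), (0, -2), (0, -3), (-1, -3), (-2, -3), (-2, -4), (-1, -4)])
Fold: move[8]->D => RDDLDLLDD (positions: [(0, 0), (1, 0), (1, -1), (1, -2), (0, -2), (0, -3), (-1, -3), (-2, -3), (-2, -4), (-2, -5)])
Fold: move[2]->L => RDLLDLLDD (positions: [(0, 0), (1, 0), (1, -1), (0, -1), (-1, -1), (-1, -2), (-2, -2), (-3, -2), (-3, -3), (-3, -4)])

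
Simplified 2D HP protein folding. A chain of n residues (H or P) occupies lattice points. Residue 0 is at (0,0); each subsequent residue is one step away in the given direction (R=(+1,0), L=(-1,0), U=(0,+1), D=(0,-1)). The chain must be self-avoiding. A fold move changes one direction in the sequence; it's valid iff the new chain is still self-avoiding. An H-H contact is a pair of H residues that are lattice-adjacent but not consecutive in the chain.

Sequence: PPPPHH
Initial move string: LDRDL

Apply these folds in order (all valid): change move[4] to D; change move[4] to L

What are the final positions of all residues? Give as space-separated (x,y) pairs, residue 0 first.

Initial moves: LDRDL
Fold: move[4]->D => LDRDD (positions: [(0, 0), (-1, 0), (-1, -1), (0, -1), (0, -2), (0, -3)])
Fold: move[4]->L => LDRDL (positions: [(0, 0), (-1, 0), (-1, -1), (0, -1), (0, -2), (-1, -2)])

Answer: (0,0) (-1,0) (-1,-1) (0,-1) (0,-2) (-1,-2)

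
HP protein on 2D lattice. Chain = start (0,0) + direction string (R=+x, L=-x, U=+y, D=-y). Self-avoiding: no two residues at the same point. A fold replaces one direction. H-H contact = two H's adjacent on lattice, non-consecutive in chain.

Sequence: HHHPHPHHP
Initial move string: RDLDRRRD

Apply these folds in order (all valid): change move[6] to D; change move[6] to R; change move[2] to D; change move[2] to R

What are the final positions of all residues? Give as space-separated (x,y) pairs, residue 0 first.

Answer: (0,0) (1,0) (1,-1) (2,-1) (2,-2) (3,-2) (4,-2) (5,-2) (5,-3)

Derivation:
Initial moves: RDLDRRRD
Fold: move[6]->D => RDLDRRDD (positions: [(0, 0), (1, 0), (1, -1), (0, -1), (0, -2), (1, -2), (2, -2), (2, -3), (2, -4)])
Fold: move[6]->R => RDLDRRRD (positions: [(0, 0), (1, 0), (1, -1), (0, -1), (0, -2), (1, -2), (2, -2), (3, -2), (3, -3)])
Fold: move[2]->D => RDDDRRRD (positions: [(0, 0), (1, 0), (1, -1), (1, -2), (1, -3), (2, -3), (3, -3), (4, -3), (4, -4)])
Fold: move[2]->R => RDRDRRRD (positions: [(0, 0), (1, 0), (1, -1), (2, -1), (2, -2), (3, -2), (4, -2), (5, -2), (5, -3)])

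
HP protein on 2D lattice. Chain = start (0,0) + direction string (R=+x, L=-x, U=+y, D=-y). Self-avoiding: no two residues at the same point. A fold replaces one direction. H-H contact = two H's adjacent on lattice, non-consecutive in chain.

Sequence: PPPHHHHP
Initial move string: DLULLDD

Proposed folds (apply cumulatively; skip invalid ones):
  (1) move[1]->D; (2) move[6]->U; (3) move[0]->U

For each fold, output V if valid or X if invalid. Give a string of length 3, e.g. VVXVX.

Answer: XXV

Derivation:
Initial: DLULLDD -> [(0, 0), (0, -1), (-1, -1), (-1, 0), (-2, 0), (-3, 0), (-3, -1), (-3, -2)]
Fold 1: move[1]->D => DDULLDD INVALID (collision), skipped
Fold 2: move[6]->U => DLULLDU INVALID (collision), skipped
Fold 3: move[0]->U => ULULLDD VALID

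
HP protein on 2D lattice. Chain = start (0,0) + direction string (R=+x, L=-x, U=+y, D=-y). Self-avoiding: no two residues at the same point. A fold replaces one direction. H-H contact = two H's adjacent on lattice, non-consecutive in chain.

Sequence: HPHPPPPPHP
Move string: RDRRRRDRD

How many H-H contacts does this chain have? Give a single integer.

Answer: 0

Derivation:
Positions: [(0, 0), (1, 0), (1, -1), (2, -1), (3, -1), (4, -1), (5, -1), (5, -2), (6, -2), (6, -3)]
No H-H contacts found.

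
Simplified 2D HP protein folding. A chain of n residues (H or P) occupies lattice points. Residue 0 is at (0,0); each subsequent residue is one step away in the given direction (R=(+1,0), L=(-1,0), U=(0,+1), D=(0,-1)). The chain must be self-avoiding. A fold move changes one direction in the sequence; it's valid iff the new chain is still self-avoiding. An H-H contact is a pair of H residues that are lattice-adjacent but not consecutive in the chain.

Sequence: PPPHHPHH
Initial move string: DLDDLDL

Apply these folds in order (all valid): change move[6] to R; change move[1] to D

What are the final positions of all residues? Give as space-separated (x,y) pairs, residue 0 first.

Answer: (0,0) (0,-1) (0,-2) (0,-3) (0,-4) (-1,-4) (-1,-5) (0,-5)

Derivation:
Initial moves: DLDDLDL
Fold: move[6]->R => DLDDLDR (positions: [(0, 0), (0, -1), (-1, -1), (-1, -2), (-1, -3), (-2, -3), (-2, -4), (-1, -4)])
Fold: move[1]->D => DDDDLDR (positions: [(0, 0), (0, -1), (0, -2), (0, -3), (0, -4), (-1, -4), (-1, -5), (0, -5)])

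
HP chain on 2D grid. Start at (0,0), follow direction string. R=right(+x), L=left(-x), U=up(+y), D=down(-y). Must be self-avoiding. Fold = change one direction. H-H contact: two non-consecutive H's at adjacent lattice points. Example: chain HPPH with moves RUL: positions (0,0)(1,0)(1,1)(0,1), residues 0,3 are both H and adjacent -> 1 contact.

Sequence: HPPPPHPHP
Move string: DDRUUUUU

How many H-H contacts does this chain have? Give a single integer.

Answer: 1

Derivation:
Positions: [(0, 0), (0, -1), (0, -2), (1, -2), (1, -1), (1, 0), (1, 1), (1, 2), (1, 3)]
H-H contact: residue 0 @(0,0) - residue 5 @(1, 0)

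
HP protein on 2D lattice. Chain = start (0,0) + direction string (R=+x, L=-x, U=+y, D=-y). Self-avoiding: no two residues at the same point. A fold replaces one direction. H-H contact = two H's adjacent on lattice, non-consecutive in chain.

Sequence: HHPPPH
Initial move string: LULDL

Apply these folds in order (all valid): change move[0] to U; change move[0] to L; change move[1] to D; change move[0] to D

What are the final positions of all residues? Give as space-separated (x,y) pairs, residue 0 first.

Answer: (0,0) (0,-1) (0,-2) (-1,-2) (-1,-3) (-2,-3)

Derivation:
Initial moves: LULDL
Fold: move[0]->U => UULDL (positions: [(0, 0), (0, 1), (0, 2), (-1, 2), (-1, 1), (-2, 1)])
Fold: move[0]->L => LULDL (positions: [(0, 0), (-1, 0), (-1, 1), (-2, 1), (-2, 0), (-3, 0)])
Fold: move[1]->D => LDLDL (positions: [(0, 0), (-1, 0), (-1, -1), (-2, -1), (-2, -2), (-3, -2)])
Fold: move[0]->D => DDLDL (positions: [(0, 0), (0, -1), (0, -2), (-1, -2), (-1, -3), (-2, -3)])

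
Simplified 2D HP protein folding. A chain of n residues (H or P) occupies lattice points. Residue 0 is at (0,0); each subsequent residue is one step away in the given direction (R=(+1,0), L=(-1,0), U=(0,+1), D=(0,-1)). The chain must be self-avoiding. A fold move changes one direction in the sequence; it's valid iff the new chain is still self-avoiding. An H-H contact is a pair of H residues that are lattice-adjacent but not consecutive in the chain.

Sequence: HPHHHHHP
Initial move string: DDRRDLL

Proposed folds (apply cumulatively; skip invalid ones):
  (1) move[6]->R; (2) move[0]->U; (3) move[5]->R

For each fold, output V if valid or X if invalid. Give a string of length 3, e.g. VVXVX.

Initial: DDRRDLL -> [(0, 0), (0, -1), (0, -2), (1, -2), (2, -2), (2, -3), (1, -3), (0, -3)]
Fold 1: move[6]->R => DDRRDLR INVALID (collision), skipped
Fold 2: move[0]->U => UDRRDLL INVALID (collision), skipped
Fold 3: move[5]->R => DDRRDRL INVALID (collision), skipped

Answer: XXX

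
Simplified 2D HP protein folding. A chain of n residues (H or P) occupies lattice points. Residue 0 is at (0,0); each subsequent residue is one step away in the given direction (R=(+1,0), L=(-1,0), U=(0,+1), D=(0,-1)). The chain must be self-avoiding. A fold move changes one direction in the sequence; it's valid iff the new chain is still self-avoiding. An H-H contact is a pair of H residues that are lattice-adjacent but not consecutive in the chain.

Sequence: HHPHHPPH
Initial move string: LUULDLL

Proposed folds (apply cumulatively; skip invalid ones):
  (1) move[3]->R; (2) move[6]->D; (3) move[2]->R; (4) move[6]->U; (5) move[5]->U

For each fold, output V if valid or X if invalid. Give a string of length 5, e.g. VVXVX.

Initial: LUULDLL -> [(0, 0), (-1, 0), (-1, 1), (-1, 2), (-2, 2), (-2, 1), (-3, 1), (-4, 1)]
Fold 1: move[3]->R => LUURDLL INVALID (collision), skipped
Fold 2: move[6]->D => LUULDLD VALID
Fold 3: move[2]->R => LURLDLD INVALID (collision), skipped
Fold 4: move[6]->U => LUULDLU VALID
Fold 5: move[5]->U => LUULDUU INVALID (collision), skipped

Answer: XVXVX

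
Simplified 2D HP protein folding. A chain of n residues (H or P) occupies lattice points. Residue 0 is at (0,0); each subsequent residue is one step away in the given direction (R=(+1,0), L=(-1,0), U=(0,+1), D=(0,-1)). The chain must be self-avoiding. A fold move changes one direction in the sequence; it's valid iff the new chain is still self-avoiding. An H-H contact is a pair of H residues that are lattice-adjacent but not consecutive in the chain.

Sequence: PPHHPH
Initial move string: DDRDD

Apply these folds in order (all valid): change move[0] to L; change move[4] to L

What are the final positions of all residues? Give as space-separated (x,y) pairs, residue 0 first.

Answer: (0,0) (-1,0) (-1,-1) (0,-1) (0,-2) (-1,-2)

Derivation:
Initial moves: DDRDD
Fold: move[0]->L => LDRDD (positions: [(0, 0), (-1, 0), (-1, -1), (0, -1), (0, -2), (0, -3)])
Fold: move[4]->L => LDRDL (positions: [(0, 0), (-1, 0), (-1, -1), (0, -1), (0, -2), (-1, -2)])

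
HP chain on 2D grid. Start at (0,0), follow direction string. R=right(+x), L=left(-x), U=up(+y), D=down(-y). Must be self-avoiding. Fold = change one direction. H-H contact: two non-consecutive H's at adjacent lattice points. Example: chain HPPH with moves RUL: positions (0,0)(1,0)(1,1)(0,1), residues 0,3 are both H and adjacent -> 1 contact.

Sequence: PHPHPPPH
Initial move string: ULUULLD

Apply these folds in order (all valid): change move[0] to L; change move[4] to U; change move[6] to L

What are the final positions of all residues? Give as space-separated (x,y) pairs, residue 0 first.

Answer: (0,0) (-1,0) (-2,0) (-2,1) (-2,2) (-2,3) (-3,3) (-4,3)

Derivation:
Initial moves: ULUULLD
Fold: move[0]->L => LLUULLD (positions: [(0, 0), (-1, 0), (-2, 0), (-2, 1), (-2, 2), (-3, 2), (-4, 2), (-4, 1)])
Fold: move[4]->U => LLUUULD (positions: [(0, 0), (-1, 0), (-2, 0), (-2, 1), (-2, 2), (-2, 3), (-3, 3), (-3, 2)])
Fold: move[6]->L => LLUUULL (positions: [(0, 0), (-1, 0), (-2, 0), (-2, 1), (-2, 2), (-2, 3), (-3, 3), (-4, 3)])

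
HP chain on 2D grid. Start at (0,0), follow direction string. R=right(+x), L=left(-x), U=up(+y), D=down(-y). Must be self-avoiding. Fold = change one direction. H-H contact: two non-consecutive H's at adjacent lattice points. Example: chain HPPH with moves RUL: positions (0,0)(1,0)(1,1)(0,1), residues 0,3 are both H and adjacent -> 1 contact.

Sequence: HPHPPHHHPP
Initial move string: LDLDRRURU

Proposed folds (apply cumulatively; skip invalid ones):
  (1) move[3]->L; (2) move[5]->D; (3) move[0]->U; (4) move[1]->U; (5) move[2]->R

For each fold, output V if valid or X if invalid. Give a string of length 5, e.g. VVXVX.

Initial: LDLDRRURU -> [(0, 0), (-1, 0), (-1, -1), (-2, -1), (-2, -2), (-1, -2), (0, -2), (0, -1), (1, -1), (1, 0)]
Fold 1: move[3]->L => LDLLRRURU INVALID (collision), skipped
Fold 2: move[5]->D => LDLDRDURU INVALID (collision), skipped
Fold 3: move[0]->U => UDLDRRURU INVALID (collision), skipped
Fold 4: move[1]->U => LULDRRURU INVALID (collision), skipped
Fold 5: move[2]->R => LDRDRRURU VALID

Answer: XXXXV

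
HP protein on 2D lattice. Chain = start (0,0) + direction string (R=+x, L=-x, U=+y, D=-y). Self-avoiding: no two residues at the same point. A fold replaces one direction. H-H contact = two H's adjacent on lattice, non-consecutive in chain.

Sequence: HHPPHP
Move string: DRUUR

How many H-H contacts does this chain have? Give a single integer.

Positions: [(0, 0), (0, -1), (1, -1), (1, 0), (1, 1), (2, 1)]
No H-H contacts found.

Answer: 0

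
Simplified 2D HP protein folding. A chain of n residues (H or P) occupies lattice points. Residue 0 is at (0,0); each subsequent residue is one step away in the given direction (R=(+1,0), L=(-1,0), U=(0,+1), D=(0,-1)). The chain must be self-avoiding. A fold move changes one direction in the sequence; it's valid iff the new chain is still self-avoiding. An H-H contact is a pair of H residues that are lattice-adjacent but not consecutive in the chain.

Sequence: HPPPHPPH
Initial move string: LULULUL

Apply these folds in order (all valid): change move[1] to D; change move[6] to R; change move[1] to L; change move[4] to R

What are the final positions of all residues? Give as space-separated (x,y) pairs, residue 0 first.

Answer: (0,0) (-1,0) (-2,0) (-3,0) (-3,1) (-2,1) (-2,2) (-1,2)

Derivation:
Initial moves: LULULUL
Fold: move[1]->D => LDLULUL (positions: [(0, 0), (-1, 0), (-1, -1), (-2, -1), (-2, 0), (-3, 0), (-3, 1), (-4, 1)])
Fold: move[6]->R => LDLULUR (positions: [(0, 0), (-1, 0), (-1, -1), (-2, -1), (-2, 0), (-3, 0), (-3, 1), (-2, 1)])
Fold: move[1]->L => LLLULUR (positions: [(0, 0), (-1, 0), (-2, 0), (-3, 0), (-3, 1), (-4, 1), (-4, 2), (-3, 2)])
Fold: move[4]->R => LLLURUR (positions: [(0, 0), (-1, 0), (-2, 0), (-3, 0), (-3, 1), (-2, 1), (-2, 2), (-1, 2)])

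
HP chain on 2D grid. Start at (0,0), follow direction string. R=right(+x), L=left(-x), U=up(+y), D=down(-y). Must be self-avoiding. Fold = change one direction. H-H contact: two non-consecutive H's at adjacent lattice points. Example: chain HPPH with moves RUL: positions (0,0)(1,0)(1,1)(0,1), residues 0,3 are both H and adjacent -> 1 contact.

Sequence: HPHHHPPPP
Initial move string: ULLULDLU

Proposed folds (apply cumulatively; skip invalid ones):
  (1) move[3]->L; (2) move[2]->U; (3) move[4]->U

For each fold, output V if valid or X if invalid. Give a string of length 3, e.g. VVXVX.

Initial: ULLULDLU -> [(0, 0), (0, 1), (-1, 1), (-2, 1), (-2, 2), (-3, 2), (-3, 1), (-4, 1), (-4, 2)]
Fold 1: move[3]->L => ULLLLDLU VALID
Fold 2: move[2]->U => ULULLDLU VALID
Fold 3: move[4]->U => ULULUDLU INVALID (collision), skipped

Answer: VVX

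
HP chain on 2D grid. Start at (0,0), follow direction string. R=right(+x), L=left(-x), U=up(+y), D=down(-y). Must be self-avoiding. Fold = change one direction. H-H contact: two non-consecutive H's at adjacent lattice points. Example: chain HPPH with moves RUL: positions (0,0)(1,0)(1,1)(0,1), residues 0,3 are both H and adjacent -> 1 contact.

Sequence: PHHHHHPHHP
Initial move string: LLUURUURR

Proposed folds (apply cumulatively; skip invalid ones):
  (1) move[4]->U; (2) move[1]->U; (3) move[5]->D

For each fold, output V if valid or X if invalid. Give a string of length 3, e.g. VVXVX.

Initial: LLUURUURR -> [(0, 0), (-1, 0), (-2, 0), (-2, 1), (-2, 2), (-1, 2), (-1, 3), (-1, 4), (0, 4), (1, 4)]
Fold 1: move[4]->U => LLUUUUURR VALID
Fold 2: move[1]->U => LUUUUUURR VALID
Fold 3: move[5]->D => LUUUUDURR INVALID (collision), skipped

Answer: VVX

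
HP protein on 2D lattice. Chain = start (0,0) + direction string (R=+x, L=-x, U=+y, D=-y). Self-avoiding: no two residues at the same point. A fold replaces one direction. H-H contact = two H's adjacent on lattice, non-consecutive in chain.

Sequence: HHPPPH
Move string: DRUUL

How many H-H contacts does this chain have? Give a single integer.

Answer: 1

Derivation:
Positions: [(0, 0), (0, -1), (1, -1), (1, 0), (1, 1), (0, 1)]
H-H contact: residue 0 @(0,0) - residue 5 @(0, 1)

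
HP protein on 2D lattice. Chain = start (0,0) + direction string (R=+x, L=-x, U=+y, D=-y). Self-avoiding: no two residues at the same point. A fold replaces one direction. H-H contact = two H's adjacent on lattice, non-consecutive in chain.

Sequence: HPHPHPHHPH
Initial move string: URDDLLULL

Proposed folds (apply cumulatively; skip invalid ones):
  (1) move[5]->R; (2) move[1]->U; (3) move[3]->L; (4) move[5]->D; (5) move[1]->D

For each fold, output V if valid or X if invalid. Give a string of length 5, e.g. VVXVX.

Answer: XXXXX

Derivation:
Initial: URDDLLULL -> [(0, 0), (0, 1), (1, 1), (1, 0), (1, -1), (0, -1), (-1, -1), (-1, 0), (-2, 0), (-3, 0)]
Fold 1: move[5]->R => URDDLRULL INVALID (collision), skipped
Fold 2: move[1]->U => UUDDLLULL INVALID (collision), skipped
Fold 3: move[3]->L => URDLLLULL INVALID (collision), skipped
Fold 4: move[5]->D => URDDLDULL INVALID (collision), skipped
Fold 5: move[1]->D => UDDDLLULL INVALID (collision), skipped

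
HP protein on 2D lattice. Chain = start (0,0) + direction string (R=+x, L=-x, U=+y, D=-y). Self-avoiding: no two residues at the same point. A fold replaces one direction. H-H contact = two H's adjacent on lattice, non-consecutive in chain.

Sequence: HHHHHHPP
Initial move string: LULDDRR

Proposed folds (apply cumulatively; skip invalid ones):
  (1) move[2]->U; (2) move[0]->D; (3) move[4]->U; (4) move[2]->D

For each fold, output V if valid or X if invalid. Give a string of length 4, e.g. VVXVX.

Answer: XXXX

Derivation:
Initial: LULDDRR -> [(0, 0), (-1, 0), (-1, 1), (-2, 1), (-2, 0), (-2, -1), (-1, -1), (0, -1)]
Fold 1: move[2]->U => LUUDDRR INVALID (collision), skipped
Fold 2: move[0]->D => DULDDRR INVALID (collision), skipped
Fold 3: move[4]->U => LULDURR INVALID (collision), skipped
Fold 4: move[2]->D => LUDDDRR INVALID (collision), skipped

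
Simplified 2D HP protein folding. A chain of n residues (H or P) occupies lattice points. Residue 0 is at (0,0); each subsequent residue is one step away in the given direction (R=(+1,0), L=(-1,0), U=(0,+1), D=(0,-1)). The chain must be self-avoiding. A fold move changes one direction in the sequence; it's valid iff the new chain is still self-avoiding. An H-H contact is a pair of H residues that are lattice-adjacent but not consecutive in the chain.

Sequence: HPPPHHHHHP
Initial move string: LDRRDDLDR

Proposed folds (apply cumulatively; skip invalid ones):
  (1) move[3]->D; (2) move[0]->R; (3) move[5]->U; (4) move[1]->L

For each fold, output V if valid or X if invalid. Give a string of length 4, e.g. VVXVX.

Initial: LDRRDDLDR -> [(0, 0), (-1, 0), (-1, -1), (0, -1), (1, -1), (1, -2), (1, -3), (0, -3), (0, -4), (1, -4)]
Fold 1: move[3]->D => LDRDDDLDR VALID
Fold 2: move[0]->R => RDRDDDLDR VALID
Fold 3: move[5]->U => RDRDDULDR INVALID (collision), skipped
Fold 4: move[1]->L => RLRDDDLDR INVALID (collision), skipped

Answer: VVXX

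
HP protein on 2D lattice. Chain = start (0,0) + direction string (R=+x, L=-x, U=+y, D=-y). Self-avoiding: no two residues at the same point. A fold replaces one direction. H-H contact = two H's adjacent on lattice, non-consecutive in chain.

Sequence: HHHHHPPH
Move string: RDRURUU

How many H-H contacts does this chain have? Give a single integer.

Answer: 1

Derivation:
Positions: [(0, 0), (1, 0), (1, -1), (2, -1), (2, 0), (3, 0), (3, 1), (3, 2)]
H-H contact: residue 1 @(1,0) - residue 4 @(2, 0)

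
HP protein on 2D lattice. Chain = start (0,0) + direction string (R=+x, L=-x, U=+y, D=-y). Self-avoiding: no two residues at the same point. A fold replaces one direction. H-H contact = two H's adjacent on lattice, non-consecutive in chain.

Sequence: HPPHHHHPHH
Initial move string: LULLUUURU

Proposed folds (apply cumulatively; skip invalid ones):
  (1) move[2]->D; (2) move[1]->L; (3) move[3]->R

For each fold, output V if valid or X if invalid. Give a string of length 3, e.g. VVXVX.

Initial: LULLUUURU -> [(0, 0), (-1, 0), (-1, 1), (-2, 1), (-3, 1), (-3, 2), (-3, 3), (-3, 4), (-2, 4), (-2, 5)]
Fold 1: move[2]->D => LUDLUUURU INVALID (collision), skipped
Fold 2: move[1]->L => LLLLUUURU VALID
Fold 3: move[3]->R => LLLRUUURU INVALID (collision), skipped

Answer: XVX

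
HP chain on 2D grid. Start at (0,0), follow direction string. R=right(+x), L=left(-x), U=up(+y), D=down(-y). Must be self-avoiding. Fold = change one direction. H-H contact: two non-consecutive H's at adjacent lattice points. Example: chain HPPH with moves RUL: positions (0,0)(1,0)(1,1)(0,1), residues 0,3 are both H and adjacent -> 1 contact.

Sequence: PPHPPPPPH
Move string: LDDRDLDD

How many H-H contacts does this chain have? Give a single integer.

Answer: 0

Derivation:
Positions: [(0, 0), (-1, 0), (-1, -1), (-1, -2), (0, -2), (0, -3), (-1, -3), (-1, -4), (-1, -5)]
No H-H contacts found.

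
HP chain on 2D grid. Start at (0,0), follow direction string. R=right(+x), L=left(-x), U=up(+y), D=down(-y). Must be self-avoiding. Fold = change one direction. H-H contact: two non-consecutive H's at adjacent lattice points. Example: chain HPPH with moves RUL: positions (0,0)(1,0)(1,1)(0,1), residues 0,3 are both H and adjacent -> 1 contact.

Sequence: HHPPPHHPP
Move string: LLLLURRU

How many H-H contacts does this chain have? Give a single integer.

Answer: 0

Derivation:
Positions: [(0, 0), (-1, 0), (-2, 0), (-3, 0), (-4, 0), (-4, 1), (-3, 1), (-2, 1), (-2, 2)]
No H-H contacts found.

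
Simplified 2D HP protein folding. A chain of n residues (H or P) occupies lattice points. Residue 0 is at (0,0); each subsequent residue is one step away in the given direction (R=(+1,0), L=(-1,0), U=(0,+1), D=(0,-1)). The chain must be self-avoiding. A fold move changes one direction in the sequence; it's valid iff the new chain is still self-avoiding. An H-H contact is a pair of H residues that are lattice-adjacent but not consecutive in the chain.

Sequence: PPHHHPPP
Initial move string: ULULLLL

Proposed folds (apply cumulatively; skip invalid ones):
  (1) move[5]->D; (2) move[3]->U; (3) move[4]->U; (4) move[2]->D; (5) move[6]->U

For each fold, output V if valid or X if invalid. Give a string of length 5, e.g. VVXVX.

Answer: VVXXX

Derivation:
Initial: ULULLLL -> [(0, 0), (0, 1), (-1, 1), (-1, 2), (-2, 2), (-3, 2), (-4, 2), (-5, 2)]
Fold 1: move[5]->D => ULULLDL VALID
Fold 2: move[3]->U => ULUULDL VALID
Fold 3: move[4]->U => ULUUUDL INVALID (collision), skipped
Fold 4: move[2]->D => ULDULDL INVALID (collision), skipped
Fold 5: move[6]->U => ULUULDU INVALID (collision), skipped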